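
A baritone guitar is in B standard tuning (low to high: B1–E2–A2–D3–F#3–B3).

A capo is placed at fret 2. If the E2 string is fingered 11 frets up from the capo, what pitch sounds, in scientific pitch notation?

The capo raises the open E2 by 2 semitones to F#2; fretting 11 more gives E2 + 2 + 11 = E2 + 13 semitones = F3.

F3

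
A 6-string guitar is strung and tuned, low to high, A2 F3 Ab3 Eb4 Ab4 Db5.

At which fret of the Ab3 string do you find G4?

G4 is 11 semitones above the open Ab3 (Ab–A–Bb–B–…–F–Gb–G), so it sits at fret 11.

11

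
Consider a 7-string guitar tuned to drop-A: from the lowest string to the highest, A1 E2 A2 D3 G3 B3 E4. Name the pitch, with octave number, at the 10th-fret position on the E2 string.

The open E2 string plus 10 semitones: E–F–F#–G–…–C–C#–D.
The walk passes from B into C once, so the octave number goes from 2 to 3.

D3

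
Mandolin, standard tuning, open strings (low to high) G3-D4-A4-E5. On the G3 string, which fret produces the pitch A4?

A4 is 14 semitones above the open G3 (G–G#–A–A#–…–G–G#–A), so it sits at fret 14.

14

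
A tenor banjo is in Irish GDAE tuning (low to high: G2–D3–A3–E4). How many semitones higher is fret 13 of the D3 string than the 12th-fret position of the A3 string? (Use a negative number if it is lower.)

D3 at fret 13 → D#4 (MIDI 63); A3 at fret 12 → A4 (MIDI 69).
63 − 69 = -6, so the two pitches are 6 semitones apart.

-6 semitones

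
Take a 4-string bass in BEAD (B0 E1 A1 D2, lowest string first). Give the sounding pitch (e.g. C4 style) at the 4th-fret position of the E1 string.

G#1

Each fret is one semitone, so E1 + 4 = G#1.
(Equivalently spelled Ab1.)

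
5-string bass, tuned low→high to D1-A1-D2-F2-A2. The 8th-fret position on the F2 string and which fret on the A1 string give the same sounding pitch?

16

Fret 8 on F2 is MIDI 41 + 8 = 49 (Db3). On the A1 string (open MIDI 33), that pitch is 49 − 33 = fret 16.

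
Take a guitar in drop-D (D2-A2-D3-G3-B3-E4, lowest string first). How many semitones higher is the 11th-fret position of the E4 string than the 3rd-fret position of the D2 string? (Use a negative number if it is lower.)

34 semitones

E4 at fret 11 → D#5 (MIDI 75); D2 at fret 3 → F2 (MIDI 41).
75 − 41 = 34, so the two pitches are 34 semitones apart.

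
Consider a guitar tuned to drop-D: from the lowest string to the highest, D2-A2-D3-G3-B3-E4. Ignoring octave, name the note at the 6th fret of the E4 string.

A#

E4 is MIDI 64. Adding 6 gives 70; 70 mod 12 = 10, i.e. A#.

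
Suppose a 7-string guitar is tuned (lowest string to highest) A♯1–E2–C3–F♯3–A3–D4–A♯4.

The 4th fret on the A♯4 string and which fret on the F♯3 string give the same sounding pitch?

A♯4 at fret 4 is A♯4 + 4 semitones = D5.
The open F♯3 string is 16 semitones below the open A♯4, so the same pitch on the F♯3 string lies at fret 4 + 16 = 20.

20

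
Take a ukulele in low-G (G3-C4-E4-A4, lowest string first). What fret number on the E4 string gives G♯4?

4

G♯4 is 4 semitones above the open E4 (E–F–F#–G–G#), so it sits at fret 4.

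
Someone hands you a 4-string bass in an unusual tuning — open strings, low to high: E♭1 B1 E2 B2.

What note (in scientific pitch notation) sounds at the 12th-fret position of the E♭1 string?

The open E♭1 string plus 12 semitones: Eb–E–F–Gb–…–Db–D–Eb.
The walk passes from B into C once, so the octave number goes from 1 to 2.
(Equivalently spelled D♯2.)

E♭2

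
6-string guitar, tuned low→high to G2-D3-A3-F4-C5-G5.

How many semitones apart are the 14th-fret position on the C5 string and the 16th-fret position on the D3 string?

20 semitones

C5 at fret 14 → D6 (MIDI 86); D3 at fret 16 → G♭4 (MIDI 66).
86 − 66 = 20, so the two pitches are 20 semitones apart, with D6 the higher.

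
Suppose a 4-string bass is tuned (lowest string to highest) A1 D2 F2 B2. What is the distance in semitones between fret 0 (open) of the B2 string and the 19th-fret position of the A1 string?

B2 at fret 0 → B2 (MIDI 47); A1 at fret 19 → E3 (MIDI 52).
47 − 52 = -5, so the two pitches are 5 semitones apart, with E3 the higher.

5 semitones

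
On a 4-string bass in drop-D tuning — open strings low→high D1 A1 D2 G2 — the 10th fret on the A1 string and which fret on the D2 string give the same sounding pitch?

A1 at fret 10 is A1 + 10 semitones = G2.
The open D2 string is 5 semitones above the open A1, so the same pitch on the D2 string lies at fret 10 − 5 = 5.

5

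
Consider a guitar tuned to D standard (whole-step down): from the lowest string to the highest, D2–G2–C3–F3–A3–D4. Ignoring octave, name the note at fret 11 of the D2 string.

The open D2 string plus 11 semitones: D–D#–E–F–…–B–C–C#.
(Equivalently spelled D♭.)

C♯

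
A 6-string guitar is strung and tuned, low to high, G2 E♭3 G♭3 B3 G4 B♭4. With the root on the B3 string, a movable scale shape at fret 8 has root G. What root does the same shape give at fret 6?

Moving from fret 8 to fret 6 shifts the root by -2 semitones.
G down 2 semitones is F.

F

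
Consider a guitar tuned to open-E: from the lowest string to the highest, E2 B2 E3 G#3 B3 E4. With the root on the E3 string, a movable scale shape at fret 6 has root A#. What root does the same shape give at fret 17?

A

Moving from fret 6 to fret 17 shifts the root by 11 semitones.
A# up 11 semitones is A.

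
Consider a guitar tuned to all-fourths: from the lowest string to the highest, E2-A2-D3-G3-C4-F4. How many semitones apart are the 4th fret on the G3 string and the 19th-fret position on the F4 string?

25 semitones

G3 at fret 4 → B3 (MIDI 59); F4 at fret 19 → C6 (MIDI 84).
59 − 84 = -25, so the two pitches are 25 semitones apart, with C6 the higher.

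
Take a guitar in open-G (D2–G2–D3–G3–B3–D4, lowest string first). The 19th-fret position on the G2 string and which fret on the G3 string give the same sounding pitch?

7

Fret 19 on G2 is MIDI 43 + 19 = 62 (D4). On the G3 string (open MIDI 55), that pitch is 62 − 55 = fret 7.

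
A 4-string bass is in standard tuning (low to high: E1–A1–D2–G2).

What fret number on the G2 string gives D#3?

8

D#3 is 8 semitones above the open G2 (G–G#–A–A#–B–C–C#–D–D#), so it sits at fret 8.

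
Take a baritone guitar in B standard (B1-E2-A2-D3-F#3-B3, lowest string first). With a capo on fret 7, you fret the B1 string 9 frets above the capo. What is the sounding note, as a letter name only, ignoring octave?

D#

The capo raises the open B1 by 7 semitones to F#2; fretting 9 more gives B1 + 7 + 9 = B1 + 16 semitones, landing on D#.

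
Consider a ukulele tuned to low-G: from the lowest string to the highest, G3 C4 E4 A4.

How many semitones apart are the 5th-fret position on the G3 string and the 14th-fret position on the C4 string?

14 semitones

G3 at fret 5 → C4 (MIDI 60); C4 at fret 14 → D5 (MIDI 74).
60 − 74 = -14, so the two pitches are 14 semitones apart, with D5 the higher.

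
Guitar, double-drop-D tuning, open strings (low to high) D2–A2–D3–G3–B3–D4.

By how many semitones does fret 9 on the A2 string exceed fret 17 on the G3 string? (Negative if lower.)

-18 semitones

A2 at fret 9 → F#3 (MIDI 54); G3 at fret 17 → C5 (MIDI 72).
54 − 72 = -18, so the two pitches are 18 semitones apart.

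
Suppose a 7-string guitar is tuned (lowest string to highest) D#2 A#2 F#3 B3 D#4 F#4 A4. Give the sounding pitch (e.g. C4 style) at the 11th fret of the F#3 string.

F#3 is MIDI 54. Adding 11 gives 65, which is F4.

F4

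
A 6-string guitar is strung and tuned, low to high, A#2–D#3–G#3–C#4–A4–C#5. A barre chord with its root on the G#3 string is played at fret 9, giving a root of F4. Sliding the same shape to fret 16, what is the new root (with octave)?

Moving from fret 9 to fret 16 shifts the root by 7 semitones.
F4 up 7 semitones is C5.

C5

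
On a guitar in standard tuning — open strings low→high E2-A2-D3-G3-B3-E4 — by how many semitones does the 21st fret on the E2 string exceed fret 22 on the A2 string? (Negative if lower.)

-6 semitones

E2 at fret 21 → C#4 (MIDI 61); A2 at fret 22 → G4 (MIDI 67).
61 − 67 = -6, so the two pitches are 6 semitones apart.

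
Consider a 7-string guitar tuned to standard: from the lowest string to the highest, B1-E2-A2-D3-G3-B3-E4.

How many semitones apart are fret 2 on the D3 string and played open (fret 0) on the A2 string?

7 semitones

D3 at fret 2 → E3 (MIDI 52); A2 at fret 0 → A2 (MIDI 45).
52 − 45 = 7, so the two pitches are 7 semitones apart, with E3 the higher.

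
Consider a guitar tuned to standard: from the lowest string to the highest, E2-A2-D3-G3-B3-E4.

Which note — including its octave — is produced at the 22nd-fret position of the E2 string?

D4

Each fret is one semitone, so E2 + 22 = D4.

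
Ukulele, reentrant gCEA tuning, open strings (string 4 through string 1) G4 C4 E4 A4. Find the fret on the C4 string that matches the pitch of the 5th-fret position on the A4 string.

14

A4 at fret 5 is A4 + 5 semitones = D5.
The open C4 string is 9 semitones below the open A4, so the same pitch on the C4 string lies at fret 5 + 9 = 14.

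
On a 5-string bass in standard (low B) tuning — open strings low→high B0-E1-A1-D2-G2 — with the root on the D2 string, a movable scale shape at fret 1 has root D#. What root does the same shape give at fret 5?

Moving from fret 1 to fret 5 shifts the root by 4 semitones.
D# up 4 semitones is G.

G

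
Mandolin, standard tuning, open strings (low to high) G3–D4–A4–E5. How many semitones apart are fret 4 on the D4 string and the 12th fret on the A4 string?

D4 at fret 4 → F#4 (MIDI 66); A4 at fret 12 → A5 (MIDI 81).
66 − 81 = -15, so the two pitches are 15 semitones apart, with A5 the higher.

15 semitones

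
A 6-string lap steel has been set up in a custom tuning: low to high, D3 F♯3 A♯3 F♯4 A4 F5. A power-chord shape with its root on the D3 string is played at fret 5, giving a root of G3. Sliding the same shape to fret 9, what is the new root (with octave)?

B3

Moving from fret 5 to fret 9 shifts the root by 4 semitones.
G3 up 4 semitones is B3.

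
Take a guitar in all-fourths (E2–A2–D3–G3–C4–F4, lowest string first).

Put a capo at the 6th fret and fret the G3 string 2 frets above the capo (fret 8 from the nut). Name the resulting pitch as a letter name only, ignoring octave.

D#

The capo raises the open G3 by 6 semitones to C#4; fretting 2 more gives G3 + 6 + 2 = G3 + 8 semitones, landing on D#.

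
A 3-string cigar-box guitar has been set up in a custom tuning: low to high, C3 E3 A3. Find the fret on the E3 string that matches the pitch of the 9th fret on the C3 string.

C3 at fret 9 is C3 + 9 semitones = A3.
The open E3 string is 4 semitones above the open C3, so the same pitch on the E3 string lies at fret 9 − 4 = 5.

5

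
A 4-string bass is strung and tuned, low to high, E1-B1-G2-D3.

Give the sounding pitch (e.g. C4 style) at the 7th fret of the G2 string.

D3

The open G2 string plus 7 semitones: G–G#–A–A#–B–C–C#–D.
The walk passes from B into C once, so the octave number goes from 2 to 3.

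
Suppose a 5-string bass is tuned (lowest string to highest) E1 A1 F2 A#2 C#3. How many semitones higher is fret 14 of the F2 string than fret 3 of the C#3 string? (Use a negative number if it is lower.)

F2 at fret 14 → G3 (MIDI 55); C#3 at fret 3 → E3 (MIDI 52).
55 − 52 = 3, so the two pitches are 3 semitones apart.

3 semitones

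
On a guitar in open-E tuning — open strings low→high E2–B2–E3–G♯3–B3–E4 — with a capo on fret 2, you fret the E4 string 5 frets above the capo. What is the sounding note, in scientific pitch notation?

B4

The capo raises the open E4 by 2 semitones to F♯4; fretting 5 more gives E4 + 2 + 5 = E4 + 7 semitones = B4.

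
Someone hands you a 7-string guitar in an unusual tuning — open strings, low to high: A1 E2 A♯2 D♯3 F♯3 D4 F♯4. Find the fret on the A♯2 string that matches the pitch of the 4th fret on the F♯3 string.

12

F♯3 at fret 4 is F♯3 + 4 semitones = A♯3.
The open A♯2 string is 8 semitones below the open F♯3, so the same pitch on the A♯2 string lies at fret 4 + 8 = 12.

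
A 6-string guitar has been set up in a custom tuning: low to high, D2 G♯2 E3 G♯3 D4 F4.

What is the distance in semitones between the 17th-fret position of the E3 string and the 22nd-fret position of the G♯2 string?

E3 at fret 17 → A4 (MIDI 69); G♯2 at fret 22 → F♯4 (MIDI 66).
69 − 66 = 3, so the two pitches are 3 semitones apart, with A4 the higher.

3 semitones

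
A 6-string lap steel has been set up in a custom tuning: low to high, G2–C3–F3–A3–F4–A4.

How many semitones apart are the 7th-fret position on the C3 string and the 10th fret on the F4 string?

C3 at fret 7 → G3 (MIDI 55); F4 at fret 10 → D#5 (MIDI 75).
55 − 75 = -20, so the two pitches are 20 semitones apart, with D#5 the higher.

20 semitones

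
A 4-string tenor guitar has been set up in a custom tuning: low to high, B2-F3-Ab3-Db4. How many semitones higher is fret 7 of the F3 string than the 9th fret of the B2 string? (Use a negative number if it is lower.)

4 semitones

F3 at fret 7 → C4 (MIDI 60); B2 at fret 9 → Ab3 (MIDI 56).
60 − 56 = 4, so the two pitches are 4 semitones apart.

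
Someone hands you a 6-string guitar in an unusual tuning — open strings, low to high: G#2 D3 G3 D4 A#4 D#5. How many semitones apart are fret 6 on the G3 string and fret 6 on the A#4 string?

G3 at fret 6 → C#4 (MIDI 61); A#4 at fret 6 → E5 (MIDI 76).
61 − 76 = -15, so the two pitches are 15 semitones apart, with E5 the higher.

15 semitones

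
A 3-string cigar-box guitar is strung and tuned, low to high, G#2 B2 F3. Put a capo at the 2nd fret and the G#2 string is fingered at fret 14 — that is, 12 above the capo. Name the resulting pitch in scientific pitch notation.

A#3

The capo raises the open G#2 by 2 semitones to A#2; fretting 12 more gives G#2 + 2 + 12 = G#2 + 14 semitones = A#3.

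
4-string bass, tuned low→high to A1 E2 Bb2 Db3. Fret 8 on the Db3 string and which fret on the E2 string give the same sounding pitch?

17

Db3 at fret 8 is Db3 + 8 semitones = A3.
The open E2 string is 9 semitones below the open Db3, so the same pitch on the E2 string lies at fret 8 + 9 = 17.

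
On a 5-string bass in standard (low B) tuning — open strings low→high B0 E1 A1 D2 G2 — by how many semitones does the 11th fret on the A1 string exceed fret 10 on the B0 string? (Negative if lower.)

A1 at fret 11 → G#2 (MIDI 44); B0 at fret 10 → A1 (MIDI 33).
44 − 33 = 11, so the two pitches are 11 semitones apart.

11 semitones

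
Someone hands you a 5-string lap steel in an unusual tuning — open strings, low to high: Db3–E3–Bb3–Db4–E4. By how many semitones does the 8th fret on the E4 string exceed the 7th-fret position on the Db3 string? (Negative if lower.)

E4 at fret 8 → C5 (MIDI 72); Db3 at fret 7 → Ab3 (MIDI 56).
72 − 56 = 16, so the two pitches are 16 semitones apart.

16 semitones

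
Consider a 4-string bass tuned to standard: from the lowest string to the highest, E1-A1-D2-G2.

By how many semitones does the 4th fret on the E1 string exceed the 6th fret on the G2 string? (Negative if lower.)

E1 at fret 4 → G#1 (MIDI 32); G2 at fret 6 → C#3 (MIDI 49).
32 − 49 = -17, so the two pitches are 17 semitones apart.

-17 semitones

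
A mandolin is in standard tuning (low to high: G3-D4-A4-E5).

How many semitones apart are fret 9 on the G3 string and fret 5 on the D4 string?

G3 at fret 9 → E4 (MIDI 64); D4 at fret 5 → G4 (MIDI 67).
64 − 67 = -3, so the two pitches are 3 semitones apart, with G4 the higher.

3 semitones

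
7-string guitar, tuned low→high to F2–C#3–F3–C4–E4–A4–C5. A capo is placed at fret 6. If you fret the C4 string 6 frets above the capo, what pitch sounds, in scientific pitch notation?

The capo raises the open C4 by 6 semitones to F#4; fretting 6 more gives C4 + 6 + 6 = C4 + 12 semitones = C5.

C5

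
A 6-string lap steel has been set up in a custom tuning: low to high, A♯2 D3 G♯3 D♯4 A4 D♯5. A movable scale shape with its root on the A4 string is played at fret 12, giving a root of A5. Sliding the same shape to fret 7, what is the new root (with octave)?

E5

Moving from fret 12 to fret 7 shifts the root by -5 semitones.
A5 down 5 semitones is E5.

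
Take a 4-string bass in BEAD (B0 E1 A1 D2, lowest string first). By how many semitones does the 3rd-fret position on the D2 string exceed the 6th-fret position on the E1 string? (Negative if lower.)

7 semitones

D2 at fret 3 → F2 (MIDI 41); E1 at fret 6 → A♯1 (MIDI 34).
41 − 34 = 7, so the two pitches are 7 semitones apart.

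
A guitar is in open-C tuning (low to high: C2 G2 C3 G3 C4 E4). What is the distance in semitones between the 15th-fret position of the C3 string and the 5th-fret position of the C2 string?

C3 at fret 15 → D#4 (MIDI 63); C2 at fret 5 → F2 (MIDI 41).
63 − 41 = 22, so the two pitches are 22 semitones apart, with D#4 the higher.

22 semitones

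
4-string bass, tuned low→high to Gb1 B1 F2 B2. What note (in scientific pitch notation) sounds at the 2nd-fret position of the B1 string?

Each fret is one semitone, so B1 + 2 = Db2.

Db2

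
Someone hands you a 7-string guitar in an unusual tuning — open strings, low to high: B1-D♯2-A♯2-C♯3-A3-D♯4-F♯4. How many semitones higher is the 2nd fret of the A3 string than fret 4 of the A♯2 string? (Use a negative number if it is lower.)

9 semitones

A3 at fret 2 → B3 (MIDI 59); A♯2 at fret 4 → D3 (MIDI 50).
59 − 50 = 9, so the two pitches are 9 semitones apart.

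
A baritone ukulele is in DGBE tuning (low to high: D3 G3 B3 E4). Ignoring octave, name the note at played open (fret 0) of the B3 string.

Fret 0 is the open string itself, so the pitch is just B.

B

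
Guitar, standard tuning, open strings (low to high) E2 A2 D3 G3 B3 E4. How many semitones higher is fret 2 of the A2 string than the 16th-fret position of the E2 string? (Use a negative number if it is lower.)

-9 semitones

A2 at fret 2 → B2 (MIDI 47); E2 at fret 16 → G#3 (MIDI 56).
47 − 56 = -9, so the two pitches are 9 semitones apart.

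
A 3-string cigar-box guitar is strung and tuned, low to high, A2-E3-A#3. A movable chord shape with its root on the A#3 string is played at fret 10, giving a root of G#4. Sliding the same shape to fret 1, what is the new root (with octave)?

B3

Moving from fret 10 to fret 1 shifts the root by -9 semitones.
G#4 down 9 semitones is B3.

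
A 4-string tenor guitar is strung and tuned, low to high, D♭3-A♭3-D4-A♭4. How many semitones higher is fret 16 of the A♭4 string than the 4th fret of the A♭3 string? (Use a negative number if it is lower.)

24 semitones

A♭4 at fret 16 → C6 (MIDI 84); A♭3 at fret 4 → C4 (MIDI 60).
84 − 60 = 24, so the two pitches are 24 semitones apart.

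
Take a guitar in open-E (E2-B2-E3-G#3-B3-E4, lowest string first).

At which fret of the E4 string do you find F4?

1

F4 is 1 semitone above the open E4 (E–F), so it sits at fret 1.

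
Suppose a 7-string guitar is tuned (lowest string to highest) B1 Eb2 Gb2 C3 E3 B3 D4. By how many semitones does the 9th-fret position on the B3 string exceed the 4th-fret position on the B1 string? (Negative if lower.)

B3 at fret 9 → Ab4 (MIDI 68); B1 at fret 4 → Eb2 (MIDI 39).
68 − 39 = 29, so the two pitches are 29 semitones apart.

29 semitones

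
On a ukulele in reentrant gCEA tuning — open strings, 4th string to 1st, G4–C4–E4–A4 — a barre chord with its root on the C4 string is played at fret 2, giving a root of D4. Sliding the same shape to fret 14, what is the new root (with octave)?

D5

Moving from fret 2 to fret 14 shifts the root by 12 semitones.
D4 up 12 semitones is D5.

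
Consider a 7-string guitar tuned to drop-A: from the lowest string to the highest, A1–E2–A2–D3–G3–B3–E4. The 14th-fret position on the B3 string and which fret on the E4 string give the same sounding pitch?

Fret 14 on B3 is MIDI 59 + 14 = 73 (C♯5). On the E4 string (open MIDI 64), that pitch is 73 − 64 = fret 9.

9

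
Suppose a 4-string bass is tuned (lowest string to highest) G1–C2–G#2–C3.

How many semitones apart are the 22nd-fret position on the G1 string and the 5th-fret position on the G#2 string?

G1 at fret 22 → F3 (MIDI 53); G#2 at fret 5 → C#3 (MIDI 49).
53 − 49 = 4, so the two pitches are 4 semitones apart, with F3 the higher.

4 semitones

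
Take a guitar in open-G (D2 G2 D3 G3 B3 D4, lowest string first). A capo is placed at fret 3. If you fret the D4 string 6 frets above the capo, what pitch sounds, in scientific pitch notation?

The capo raises the open D4 by 3 semitones to F4; fretting 6 more gives D4 + 3 + 6 = D4 + 9 semitones = B4.

B4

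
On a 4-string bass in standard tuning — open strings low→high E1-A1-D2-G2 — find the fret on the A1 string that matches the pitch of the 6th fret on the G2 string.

G2 at fret 6 is G2 + 6 semitones = C#3.
The open A1 string is 10 semitones below the open G2, so the same pitch on the A1 string lies at fret 6 + 10 = 16.

16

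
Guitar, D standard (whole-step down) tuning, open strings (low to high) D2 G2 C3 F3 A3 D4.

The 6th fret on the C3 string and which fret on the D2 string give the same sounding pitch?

C3 at fret 6 is C3 + 6 semitones = F♯3.
The open D2 string is 10 semitones below the open C3, so the same pitch on the D2 string lies at fret 6 + 10 = 16.

16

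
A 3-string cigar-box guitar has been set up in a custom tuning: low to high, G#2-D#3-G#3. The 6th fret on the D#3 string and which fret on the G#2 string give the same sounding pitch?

13

D#3 at fret 6 is D#3 + 6 semitones = A3.
The open G#2 string is 7 semitones below the open D#3, so the same pitch on the G#2 string lies at fret 6 + 7 = 13.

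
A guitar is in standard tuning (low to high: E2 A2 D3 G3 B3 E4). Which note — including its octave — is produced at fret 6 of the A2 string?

Each fret is one semitone, so A2 + 6 = D♯3.
(Equivalently spelled E♭3.)

D♯3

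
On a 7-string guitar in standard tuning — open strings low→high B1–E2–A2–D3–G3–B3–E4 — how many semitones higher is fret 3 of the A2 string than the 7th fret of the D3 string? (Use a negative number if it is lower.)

A2 at fret 3 → C3 (MIDI 48); D3 at fret 7 → A3 (MIDI 57).
48 − 57 = -9, so the two pitches are 9 semitones apart.

-9 semitones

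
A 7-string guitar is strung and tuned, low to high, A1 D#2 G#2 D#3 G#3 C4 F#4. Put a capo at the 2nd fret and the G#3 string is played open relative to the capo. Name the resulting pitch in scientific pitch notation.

The capo raises the open G#3 by 2 semitones to A#3; fretting 0 more gives G#3 + 2 + 0 = G#3 + 2 semitones = A#3.
(Also written Bb.)

A#3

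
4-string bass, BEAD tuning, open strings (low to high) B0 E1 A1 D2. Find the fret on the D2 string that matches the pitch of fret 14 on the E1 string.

Fret 14 on E1 is MIDI 28 + 14 = 42 (F#2). On the D2 string (open MIDI 38), that pitch is 42 − 38 = fret 4.

4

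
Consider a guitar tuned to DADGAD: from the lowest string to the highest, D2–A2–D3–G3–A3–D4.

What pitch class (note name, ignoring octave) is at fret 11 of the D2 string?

D2 is MIDI 38. Adding 11 gives 49; 49 mod 12 = 1, i.e. C#.

C#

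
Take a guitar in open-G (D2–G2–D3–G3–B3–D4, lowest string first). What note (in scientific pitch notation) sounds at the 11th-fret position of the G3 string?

F#4

G3 is MIDI 55. Adding 11 gives 66, which is F#4.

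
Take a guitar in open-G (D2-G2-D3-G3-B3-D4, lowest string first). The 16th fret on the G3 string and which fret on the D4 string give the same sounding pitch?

Fret 16 on G3 is MIDI 55 + 16 = 71 (B4). On the D4 string (open MIDI 62), that pitch is 71 − 62 = fret 9.

9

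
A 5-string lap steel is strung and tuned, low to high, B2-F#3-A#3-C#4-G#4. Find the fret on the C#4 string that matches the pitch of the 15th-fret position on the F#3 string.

8

Fret 15 on F#3 is MIDI 54 + 15 = 69 (A4). On the C#4 string (open MIDI 61), that pitch is 69 − 61 = fret 8.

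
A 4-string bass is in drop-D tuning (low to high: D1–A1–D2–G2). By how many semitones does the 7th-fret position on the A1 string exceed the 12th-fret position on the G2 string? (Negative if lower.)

A1 at fret 7 → E2 (MIDI 40); G2 at fret 12 → G3 (MIDI 55).
40 − 55 = -15, so the two pitches are 15 semitones apart.

-15 semitones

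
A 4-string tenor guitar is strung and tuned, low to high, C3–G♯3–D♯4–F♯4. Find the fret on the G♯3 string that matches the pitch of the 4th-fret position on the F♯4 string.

Fret 4 on F♯4 is MIDI 66 + 4 = 70 (A♯4). On the G♯3 string (open MIDI 56), that pitch is 70 − 56 = fret 14.

14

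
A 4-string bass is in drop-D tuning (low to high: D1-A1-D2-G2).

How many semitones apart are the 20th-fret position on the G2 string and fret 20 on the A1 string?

10 semitones

G2 at fret 20 → D♯4 (MIDI 63); A1 at fret 20 → F3 (MIDI 53).
63 − 53 = 10, so the two pitches are 10 semitones apart, with D♯4 the higher.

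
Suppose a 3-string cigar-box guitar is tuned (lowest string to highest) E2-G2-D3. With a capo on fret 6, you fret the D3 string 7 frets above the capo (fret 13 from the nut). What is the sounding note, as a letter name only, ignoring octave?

The capo raises the open D3 by 6 semitones to Ab3; fretting 7 more gives D3 + 6 + 7 = D3 + 13 semitones, landing on Eb.
(Also written D#.)

Eb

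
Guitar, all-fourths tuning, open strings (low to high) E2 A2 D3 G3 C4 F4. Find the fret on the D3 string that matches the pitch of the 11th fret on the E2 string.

Fret 11 on E2 is MIDI 40 + 11 = 51 (D#3). On the D3 string (open MIDI 50), that pitch is 51 − 50 = fret 1.

1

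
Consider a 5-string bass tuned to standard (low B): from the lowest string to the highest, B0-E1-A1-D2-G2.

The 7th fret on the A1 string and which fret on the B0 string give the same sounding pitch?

17

Fret 7 on A1 is MIDI 33 + 7 = 40 (E2). On the B0 string (open MIDI 23), that pitch is 40 − 23 = fret 17.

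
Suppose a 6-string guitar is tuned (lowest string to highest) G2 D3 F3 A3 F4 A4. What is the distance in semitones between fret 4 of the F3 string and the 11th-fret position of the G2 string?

F3 at fret 4 → A3 (MIDI 57); G2 at fret 11 → F#3 (MIDI 54).
57 − 54 = 3, so the two pitches are 3 semitones apart, with A3 the higher.

3 semitones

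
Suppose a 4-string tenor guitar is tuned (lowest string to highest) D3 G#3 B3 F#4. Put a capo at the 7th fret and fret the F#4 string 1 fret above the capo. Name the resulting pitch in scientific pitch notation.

The capo raises the open F#4 by 7 semitones to C#5; fretting 1 more gives F#4 + 7 + 1 = F#4 + 8 semitones = D5.

D5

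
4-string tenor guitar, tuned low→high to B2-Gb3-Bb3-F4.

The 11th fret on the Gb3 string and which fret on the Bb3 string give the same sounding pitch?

7

Fret 11 on Gb3 is MIDI 54 + 11 = 65 (F4). On the Bb3 string (open MIDI 58), that pitch is 65 − 58 = fret 7.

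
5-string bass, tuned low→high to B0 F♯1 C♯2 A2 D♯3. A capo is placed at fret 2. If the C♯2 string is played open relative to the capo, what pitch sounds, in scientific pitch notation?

The capo raises the open C♯2 by 2 semitones to D♯2; fretting 0 more gives C♯2 + 2 + 0 = C♯2 + 2 semitones = D♯2.
(Also written E♭.)

D♯2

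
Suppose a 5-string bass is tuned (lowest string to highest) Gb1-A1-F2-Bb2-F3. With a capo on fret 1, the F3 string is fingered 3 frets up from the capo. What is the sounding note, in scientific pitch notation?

The capo raises the open F3 by 1 semitone to Gb3; fretting 3 more gives F3 + 1 + 3 = F3 + 4 semitones = A3.

A3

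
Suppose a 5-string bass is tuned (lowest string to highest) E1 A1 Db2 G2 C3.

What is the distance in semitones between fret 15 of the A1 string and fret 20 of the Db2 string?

9 semitones

A1 at fret 15 → C3 (MIDI 48); Db2 at fret 20 → A3 (MIDI 57).
48 − 57 = -9, so the two pitches are 9 semitones apart, with A3 the higher.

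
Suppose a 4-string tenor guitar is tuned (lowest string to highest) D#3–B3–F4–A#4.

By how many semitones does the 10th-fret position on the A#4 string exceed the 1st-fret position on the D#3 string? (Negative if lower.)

A#4 at fret 10 → G#5 (MIDI 80); D#3 at fret 1 → E3 (MIDI 52).
80 − 52 = 28, so the two pitches are 28 semitones apart.

28 semitones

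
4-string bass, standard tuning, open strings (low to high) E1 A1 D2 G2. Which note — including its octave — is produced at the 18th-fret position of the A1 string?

A1 is MIDI 33. Adding 18 gives 51, which is D#3.
(Equivalently spelled Eb3.)

D#3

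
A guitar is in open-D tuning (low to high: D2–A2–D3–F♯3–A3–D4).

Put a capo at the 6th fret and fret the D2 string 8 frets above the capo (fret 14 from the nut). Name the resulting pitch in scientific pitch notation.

The capo raises the open D2 by 6 semitones to G♯2; fretting 8 more gives D2 + 6 + 8 = D2 + 14 semitones = E3.

E3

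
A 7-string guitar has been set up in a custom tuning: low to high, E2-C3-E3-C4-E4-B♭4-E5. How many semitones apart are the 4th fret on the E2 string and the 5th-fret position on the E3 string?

13 semitones

E2 at fret 4 → A♭2 (MIDI 44); E3 at fret 5 → A3 (MIDI 57).
44 − 57 = -13, so the two pitches are 13 semitones apart, with A3 the higher.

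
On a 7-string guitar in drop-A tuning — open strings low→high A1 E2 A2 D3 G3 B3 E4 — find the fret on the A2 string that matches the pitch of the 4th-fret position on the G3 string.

G3 at fret 4 is G3 + 4 semitones = B3.
The open A2 string is 10 semitones below the open G3, so the same pitch on the A2 string lies at fret 4 + 10 = 14.

14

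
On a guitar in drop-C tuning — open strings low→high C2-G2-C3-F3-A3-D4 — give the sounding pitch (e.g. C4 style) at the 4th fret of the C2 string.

E2

C2 is MIDI 36. Adding 4 gives 40, which is E2.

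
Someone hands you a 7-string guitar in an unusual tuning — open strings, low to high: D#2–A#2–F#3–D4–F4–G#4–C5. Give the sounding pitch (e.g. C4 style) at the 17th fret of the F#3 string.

F#3 is MIDI 54. Adding 17 gives 71, which is B4.

B4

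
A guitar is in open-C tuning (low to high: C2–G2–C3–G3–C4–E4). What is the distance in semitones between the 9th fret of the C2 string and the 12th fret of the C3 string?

15 semitones

C2 at fret 9 → A2 (MIDI 45); C3 at fret 12 → C4 (MIDI 60).
45 − 60 = -15, so the two pitches are 15 semitones apart, with C4 the higher.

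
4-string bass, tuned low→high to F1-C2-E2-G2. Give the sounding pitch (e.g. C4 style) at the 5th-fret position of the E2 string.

Each fret is one semitone, so E2 + 5 = A2.

A2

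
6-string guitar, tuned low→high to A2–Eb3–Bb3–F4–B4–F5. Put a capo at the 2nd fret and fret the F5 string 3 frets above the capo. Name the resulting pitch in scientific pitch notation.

The capo raises the open F5 by 2 semitones to G5; fretting 3 more gives F5 + 2 + 3 = F5 + 5 semitones = Bb5.
(Also written A#.)

Bb5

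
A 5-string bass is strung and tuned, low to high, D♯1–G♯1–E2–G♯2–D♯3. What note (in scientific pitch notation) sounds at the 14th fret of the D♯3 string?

F4

D♯3 is MIDI 51. Adding 14 gives 65, which is F4.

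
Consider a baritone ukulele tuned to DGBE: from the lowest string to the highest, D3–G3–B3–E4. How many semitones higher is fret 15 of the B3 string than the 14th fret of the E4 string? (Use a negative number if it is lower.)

B3 at fret 15 → D5 (MIDI 74); E4 at fret 14 → F#5 (MIDI 78).
74 − 78 = -4, so the two pitches are 4 semitones apart.

-4 semitones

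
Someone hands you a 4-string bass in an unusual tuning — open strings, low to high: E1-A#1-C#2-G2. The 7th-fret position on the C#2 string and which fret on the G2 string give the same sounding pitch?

Fret 7 on C#2 is MIDI 37 + 7 = 44 (G#2). On the G2 string (open MIDI 43), that pitch is 44 − 43 = fret 1.

1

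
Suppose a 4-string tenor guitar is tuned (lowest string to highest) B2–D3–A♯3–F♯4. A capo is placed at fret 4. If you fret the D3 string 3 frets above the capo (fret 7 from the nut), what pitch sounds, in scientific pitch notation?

A3

The capo raises the open D3 by 4 semitones to F♯3; fretting 3 more gives D3 + 4 + 3 = D3 + 7 semitones = A3.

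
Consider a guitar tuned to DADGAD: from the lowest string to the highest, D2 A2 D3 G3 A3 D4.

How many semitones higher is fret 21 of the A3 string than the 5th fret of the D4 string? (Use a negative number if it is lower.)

A3 at fret 21 → F♯5 (MIDI 78); D4 at fret 5 → G4 (MIDI 67).
78 − 67 = 11, so the two pitches are 11 semitones apart.

11 semitones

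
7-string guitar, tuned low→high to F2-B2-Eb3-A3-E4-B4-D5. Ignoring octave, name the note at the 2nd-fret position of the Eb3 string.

The open Eb3 string plus 2 semitones: Eb–E–F.

F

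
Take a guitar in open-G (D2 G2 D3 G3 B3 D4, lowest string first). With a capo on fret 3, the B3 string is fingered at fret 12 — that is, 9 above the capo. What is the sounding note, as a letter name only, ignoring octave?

The capo raises the open B3 by 3 semitones to D4; fretting 9 more gives B3 + 3 + 9 = B3 + 12 semitones, landing on B.

B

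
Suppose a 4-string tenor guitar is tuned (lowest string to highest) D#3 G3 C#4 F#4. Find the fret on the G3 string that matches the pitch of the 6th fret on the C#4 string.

C#4 at fret 6 is C#4 + 6 semitones = G4.
The open G3 string is 6 semitones below the open C#4, so the same pitch on the G3 string lies at fret 6 + 6 = 12.

12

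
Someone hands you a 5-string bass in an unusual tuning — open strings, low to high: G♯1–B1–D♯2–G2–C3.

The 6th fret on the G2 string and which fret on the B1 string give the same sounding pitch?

14

Fret 6 on G2 is MIDI 43 + 6 = 49 (C♯3). On the B1 string (open MIDI 35), that pitch is 49 − 35 = fret 14.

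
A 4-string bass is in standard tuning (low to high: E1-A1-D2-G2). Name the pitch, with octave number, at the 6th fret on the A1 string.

A1 is MIDI 33. Adding 6 gives 39, which is D♯2.
(Equivalently spelled E♭2.)

D♯2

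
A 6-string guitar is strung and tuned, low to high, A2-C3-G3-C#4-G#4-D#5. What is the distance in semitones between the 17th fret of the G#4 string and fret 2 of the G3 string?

G#4 at fret 17 → C#6 (MIDI 85); G3 at fret 2 → A3 (MIDI 57).
85 − 57 = 28, so the two pitches are 28 semitones apart, with C#6 the higher.

28 semitones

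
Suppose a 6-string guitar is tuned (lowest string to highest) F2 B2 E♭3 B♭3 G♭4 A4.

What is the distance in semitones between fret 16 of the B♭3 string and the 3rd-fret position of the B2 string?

24 semitones

B♭3 at fret 16 → D5 (MIDI 74); B2 at fret 3 → D3 (MIDI 50).
74 − 50 = 24, so the two pitches are 24 semitones apart, with D5 the higher.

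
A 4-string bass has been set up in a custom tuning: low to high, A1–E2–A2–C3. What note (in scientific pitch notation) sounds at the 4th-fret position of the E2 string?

Ab2

The open E2 string plus 4 semitones: E–F–Gb–G–Ab.
No B→C boundary is crossed, so the octave stays at 2.
(Equivalently spelled G#2.)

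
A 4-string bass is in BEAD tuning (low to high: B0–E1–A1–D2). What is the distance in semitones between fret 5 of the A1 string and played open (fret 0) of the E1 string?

10 semitones

A1 at fret 5 → D2 (MIDI 38); E1 at fret 0 → E1 (MIDI 28).
38 − 28 = 10, so the two pitches are 10 semitones apart, with D2 the higher.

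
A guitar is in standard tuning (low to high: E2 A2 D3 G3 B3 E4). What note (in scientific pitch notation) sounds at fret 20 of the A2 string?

F4

The open A2 string plus 20 semitones: A–A#–B–C–…–D#–E–F.
The walk passes from B into C 2 times, so the octave number goes from 2 to 4.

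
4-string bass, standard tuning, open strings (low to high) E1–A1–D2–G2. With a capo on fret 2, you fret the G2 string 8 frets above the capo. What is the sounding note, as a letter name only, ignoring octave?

The capo raises the open G2 by 2 semitones to A2; fretting 8 more gives G2 + 2 + 8 = G2 + 10 semitones, landing on F.

F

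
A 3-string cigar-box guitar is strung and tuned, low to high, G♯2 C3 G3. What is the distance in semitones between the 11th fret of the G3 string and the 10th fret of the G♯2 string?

G3 at fret 11 → F♯4 (MIDI 66); G♯2 at fret 10 → F♯3 (MIDI 54).
66 − 54 = 12, so the two pitches are 12 semitones apart, with F♯4 the higher.

12 semitones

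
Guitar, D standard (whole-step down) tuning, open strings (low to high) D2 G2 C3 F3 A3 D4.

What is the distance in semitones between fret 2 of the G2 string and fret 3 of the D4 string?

20 semitones

G2 at fret 2 → A2 (MIDI 45); D4 at fret 3 → F4 (MIDI 65).
45 − 65 = -20, so the two pitches are 20 semitones apart, with F4 the higher.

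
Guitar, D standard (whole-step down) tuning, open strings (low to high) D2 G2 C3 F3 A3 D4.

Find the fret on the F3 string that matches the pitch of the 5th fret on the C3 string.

0

Fret 5 on C3 is MIDI 48 + 5 = 53 (F3). On the F3 string (open MIDI 53), that pitch is 53 − 53 = fret 0.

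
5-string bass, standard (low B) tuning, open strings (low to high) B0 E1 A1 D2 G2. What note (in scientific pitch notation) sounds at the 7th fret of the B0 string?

Each fret is one semitone, so B0 + 7 = F♯1.
(Equivalently spelled G♭1.)

F♯1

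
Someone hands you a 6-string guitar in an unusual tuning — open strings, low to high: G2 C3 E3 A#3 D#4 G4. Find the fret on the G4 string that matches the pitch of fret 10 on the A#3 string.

1

Fret 10 on A#3 is MIDI 58 + 10 = 68 (G#4). On the G4 string (open MIDI 67), that pitch is 68 − 67 = fret 1.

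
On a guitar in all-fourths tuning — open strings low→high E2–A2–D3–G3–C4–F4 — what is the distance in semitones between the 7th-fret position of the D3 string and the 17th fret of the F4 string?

25 semitones

D3 at fret 7 → A3 (MIDI 57); F4 at fret 17 → A#5 (MIDI 82).
57 − 82 = -25, so the two pitches are 25 semitones apart, with A#5 the higher.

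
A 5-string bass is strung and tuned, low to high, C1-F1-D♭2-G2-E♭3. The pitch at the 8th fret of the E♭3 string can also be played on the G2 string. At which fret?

Fret 8 on E♭3 is MIDI 51 + 8 = 59 (B3). On the G2 string (open MIDI 43), that pitch is 59 − 43 = fret 16.

16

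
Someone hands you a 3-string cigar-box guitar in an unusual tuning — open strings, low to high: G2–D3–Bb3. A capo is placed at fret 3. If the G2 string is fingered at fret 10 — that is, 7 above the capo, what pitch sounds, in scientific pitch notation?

F3

The capo raises the open G2 by 3 semitones to Bb2; fretting 7 more gives G2 + 3 + 7 = G2 + 10 semitones = F3.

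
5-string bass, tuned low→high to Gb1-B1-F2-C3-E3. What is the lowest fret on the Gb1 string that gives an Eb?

9

From Gb1, count semitones up the chromatic scale until reaching Eb: Gb–G–Ab–A–Bb–B–C–Db–D–Eb — 9 steps.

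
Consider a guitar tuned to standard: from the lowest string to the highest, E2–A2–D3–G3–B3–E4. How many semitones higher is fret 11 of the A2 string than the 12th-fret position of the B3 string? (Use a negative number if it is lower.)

A2 at fret 11 → G#3 (MIDI 56); B3 at fret 12 → B4 (MIDI 71).
56 − 71 = -15, so the two pitches are 15 semitones apart.

-15 semitones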